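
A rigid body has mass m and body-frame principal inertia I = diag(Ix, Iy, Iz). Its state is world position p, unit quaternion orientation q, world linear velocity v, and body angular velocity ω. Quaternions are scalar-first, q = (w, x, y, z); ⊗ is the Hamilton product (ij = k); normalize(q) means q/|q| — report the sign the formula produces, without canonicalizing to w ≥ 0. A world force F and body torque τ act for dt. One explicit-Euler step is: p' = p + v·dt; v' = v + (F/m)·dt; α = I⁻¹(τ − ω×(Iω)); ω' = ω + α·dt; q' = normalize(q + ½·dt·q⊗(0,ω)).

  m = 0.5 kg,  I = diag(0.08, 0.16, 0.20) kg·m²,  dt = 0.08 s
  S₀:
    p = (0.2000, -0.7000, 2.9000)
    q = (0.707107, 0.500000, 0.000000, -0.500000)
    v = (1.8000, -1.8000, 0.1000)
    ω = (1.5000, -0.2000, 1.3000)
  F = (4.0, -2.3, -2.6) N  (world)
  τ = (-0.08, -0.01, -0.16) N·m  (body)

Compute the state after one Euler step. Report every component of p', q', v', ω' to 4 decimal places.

p' = (0.3440, -0.8440, 2.9080)
q' = (0.7009, 0.5367, -0.0615, -0.4657)
v' = (2.4400, -2.1680, -0.3160)
ω' = (1.4304, -0.0880, 1.2456)

(τ − ω×Iω)/I = (-0.8700, 1.4000, -0.6800)
ω + α·dt = (1.4304, -0.0880, 1.2456)
2q̇ = q⊗(0,ω) = (-0.1000000, 0.9606605, -1.5414214, 0.8192391)
q' = normalize(q + ½dt·q⊗(0,ω)) = (0.7009, 0.5367, -0.0615, -0.4657)
a = (8.0000, -4.6000, -5.2000)
p + v·dt = (0.3440, -0.8440, 2.9080)
new velocity v' = (2.4400, -2.1680, -0.3160)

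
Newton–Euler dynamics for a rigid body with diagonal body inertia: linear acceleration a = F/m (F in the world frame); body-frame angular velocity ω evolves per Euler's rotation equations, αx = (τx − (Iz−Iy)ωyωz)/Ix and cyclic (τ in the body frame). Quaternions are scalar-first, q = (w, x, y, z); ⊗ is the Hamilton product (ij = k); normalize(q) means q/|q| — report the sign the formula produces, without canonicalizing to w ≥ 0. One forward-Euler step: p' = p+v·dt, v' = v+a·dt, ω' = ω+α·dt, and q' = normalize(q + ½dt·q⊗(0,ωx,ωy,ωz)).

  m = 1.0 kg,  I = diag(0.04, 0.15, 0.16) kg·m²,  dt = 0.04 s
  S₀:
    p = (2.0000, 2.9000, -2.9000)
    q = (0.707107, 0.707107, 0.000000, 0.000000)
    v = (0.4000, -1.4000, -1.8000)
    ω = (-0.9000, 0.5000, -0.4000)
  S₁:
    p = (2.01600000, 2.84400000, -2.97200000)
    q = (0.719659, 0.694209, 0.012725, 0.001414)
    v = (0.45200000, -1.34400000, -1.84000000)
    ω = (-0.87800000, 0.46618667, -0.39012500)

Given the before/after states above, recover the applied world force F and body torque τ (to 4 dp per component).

ω₁ − ω₀ = (0.02200000, -0.03381333, 0.00987500)
applied torque τ = (0.0200, -0.1700, -0.0100)
v₁ − v₀ = (0.05200000, 0.05600000, -0.04000000)
m·(v₁−v₀)/dt = (1.3000, 1.4000, -1.0000)

F = (1.3000, 1.4000, -1.0000)
τ = (0.0200, -0.1700, -0.0100)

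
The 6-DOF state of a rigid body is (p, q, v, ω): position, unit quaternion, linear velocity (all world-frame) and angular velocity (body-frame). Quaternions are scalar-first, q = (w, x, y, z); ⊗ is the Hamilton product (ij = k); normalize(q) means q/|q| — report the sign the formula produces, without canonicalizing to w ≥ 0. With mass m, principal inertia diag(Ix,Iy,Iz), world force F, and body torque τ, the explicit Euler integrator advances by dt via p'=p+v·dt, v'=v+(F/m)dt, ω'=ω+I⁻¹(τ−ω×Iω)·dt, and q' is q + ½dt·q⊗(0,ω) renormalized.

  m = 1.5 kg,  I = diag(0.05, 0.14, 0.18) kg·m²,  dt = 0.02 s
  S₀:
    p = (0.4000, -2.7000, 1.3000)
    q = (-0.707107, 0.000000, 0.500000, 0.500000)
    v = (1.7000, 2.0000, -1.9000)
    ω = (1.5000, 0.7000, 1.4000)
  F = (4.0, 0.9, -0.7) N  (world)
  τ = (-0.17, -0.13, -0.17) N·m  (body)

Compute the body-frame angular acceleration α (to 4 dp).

gyro term ω×Iω = (0.0392, -0.2730, 0.0945)
angular accel α = (-4.1840, 1.0214, -1.4694)

α = (-4.1840, 1.0214, -1.4694)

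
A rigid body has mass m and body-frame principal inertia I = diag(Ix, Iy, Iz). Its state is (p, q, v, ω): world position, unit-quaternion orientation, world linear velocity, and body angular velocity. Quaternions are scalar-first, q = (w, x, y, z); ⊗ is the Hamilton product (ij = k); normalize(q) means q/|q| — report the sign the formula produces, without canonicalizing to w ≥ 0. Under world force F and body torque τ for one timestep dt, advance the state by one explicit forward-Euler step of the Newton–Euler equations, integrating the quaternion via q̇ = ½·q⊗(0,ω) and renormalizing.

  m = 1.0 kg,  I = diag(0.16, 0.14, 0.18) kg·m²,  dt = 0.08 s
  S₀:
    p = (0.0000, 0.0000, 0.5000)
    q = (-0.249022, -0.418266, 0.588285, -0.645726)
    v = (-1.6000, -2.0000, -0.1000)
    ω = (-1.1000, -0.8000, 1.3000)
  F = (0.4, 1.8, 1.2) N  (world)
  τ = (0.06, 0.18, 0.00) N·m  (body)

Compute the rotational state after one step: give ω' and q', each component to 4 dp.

ω' = (-1.0492, -0.7135, 1.3078)
q' = (-0.2144, -0.3963, 0.6446, -0.6177)

α = I⁻¹(τ − ω×Iω) = (0.6350, 1.0814, 0.0978)
new body rate ω' = (-1.0492, -0.7135, 1.3078)
q⊗(0,ω) = (0.8499792, 0.5221139, 1.4532620, 0.6579977)
q + ½dt·q⊗(0,ω), renormalized = (-0.2144, -0.3963, 0.6446, -0.6177)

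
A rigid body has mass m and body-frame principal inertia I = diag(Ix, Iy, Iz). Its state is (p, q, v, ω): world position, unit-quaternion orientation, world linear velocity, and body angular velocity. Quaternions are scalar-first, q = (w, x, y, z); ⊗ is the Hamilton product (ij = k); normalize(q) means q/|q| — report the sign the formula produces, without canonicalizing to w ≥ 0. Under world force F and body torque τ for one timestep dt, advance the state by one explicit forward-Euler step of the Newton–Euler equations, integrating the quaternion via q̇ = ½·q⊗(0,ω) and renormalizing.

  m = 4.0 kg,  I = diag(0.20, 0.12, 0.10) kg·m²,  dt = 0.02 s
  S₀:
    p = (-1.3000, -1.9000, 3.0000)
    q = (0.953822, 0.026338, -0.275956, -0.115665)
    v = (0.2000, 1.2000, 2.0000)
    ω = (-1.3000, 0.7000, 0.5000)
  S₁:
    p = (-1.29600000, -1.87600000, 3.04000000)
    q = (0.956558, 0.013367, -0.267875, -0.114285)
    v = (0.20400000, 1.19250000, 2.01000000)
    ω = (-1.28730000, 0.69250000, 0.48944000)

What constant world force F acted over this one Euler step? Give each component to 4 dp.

v₁ − v₀ = (0.00400000, -0.00750000, 0.01000000)
applied force F = (0.8000, -1.5000, 2.0000)

F = (0.8000, -1.5000, 2.0000)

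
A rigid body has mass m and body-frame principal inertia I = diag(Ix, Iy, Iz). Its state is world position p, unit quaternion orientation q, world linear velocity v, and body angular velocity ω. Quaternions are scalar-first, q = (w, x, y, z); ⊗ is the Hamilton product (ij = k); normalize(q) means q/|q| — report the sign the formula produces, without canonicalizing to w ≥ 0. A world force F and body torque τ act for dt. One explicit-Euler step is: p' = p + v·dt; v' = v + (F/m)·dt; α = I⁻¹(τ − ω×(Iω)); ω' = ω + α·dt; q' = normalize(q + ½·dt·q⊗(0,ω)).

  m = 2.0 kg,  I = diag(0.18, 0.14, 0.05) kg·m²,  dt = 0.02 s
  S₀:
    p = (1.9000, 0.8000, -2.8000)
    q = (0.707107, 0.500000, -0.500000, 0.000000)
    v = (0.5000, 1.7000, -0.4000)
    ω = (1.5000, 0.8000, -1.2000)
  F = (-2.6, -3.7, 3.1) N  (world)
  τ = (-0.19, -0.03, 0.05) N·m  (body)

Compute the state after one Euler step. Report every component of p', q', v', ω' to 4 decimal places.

p' = (1.9100, 0.8340, -2.8080)
q' = (0.7035, 0.5165, -0.4882, 0.0030)
v' = (0.4740, 1.6630, -0.3690)
ω' = (1.4693, 0.8291, -1.1608)

linear accel F/m = (-1.3000, -1.8500, 1.5500)
p' = p + v·dt = (1.9100, 0.8340, -2.8080)
v + (F/m)dt = (0.4740, 1.6630, -0.3690)
gyro term ω×Iω = (0.0864, -0.2340, -0.0480)
(τ − ω×Iω)/I = (-1.5356, 1.4571, 1.9600)
ω + α·dt = (1.4693, 0.8291, -1.1608)
2q̇ = q⊗(0,ω) = (-0.3500000, 1.6606605, 1.1656856, 0.3014716)
updated quaternion q' = (0.7035, 0.5165, -0.4882, 0.0030)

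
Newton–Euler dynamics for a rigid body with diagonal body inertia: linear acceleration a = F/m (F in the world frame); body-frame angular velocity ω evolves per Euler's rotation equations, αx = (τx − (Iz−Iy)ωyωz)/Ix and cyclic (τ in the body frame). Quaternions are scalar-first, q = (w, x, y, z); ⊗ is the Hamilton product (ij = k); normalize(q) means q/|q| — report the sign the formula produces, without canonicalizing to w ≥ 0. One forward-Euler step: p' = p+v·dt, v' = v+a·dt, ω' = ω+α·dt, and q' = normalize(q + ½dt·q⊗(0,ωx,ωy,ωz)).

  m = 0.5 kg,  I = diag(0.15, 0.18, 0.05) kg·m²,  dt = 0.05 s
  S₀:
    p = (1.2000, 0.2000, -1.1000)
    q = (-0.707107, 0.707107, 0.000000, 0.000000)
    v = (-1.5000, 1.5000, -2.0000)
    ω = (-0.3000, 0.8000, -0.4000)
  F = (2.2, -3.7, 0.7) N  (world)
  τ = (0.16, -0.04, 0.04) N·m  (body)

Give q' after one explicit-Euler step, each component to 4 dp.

q' = (-0.7016, 0.7122, -0.0071, 0.0212)

q⊗(0,ω) = (0.2121321, 0.2121321, -0.2828428, 0.8485284)
q + ½dt·q⊗(0,ω), renormalized = (-0.7016, 0.7122, -0.0071, 0.0212)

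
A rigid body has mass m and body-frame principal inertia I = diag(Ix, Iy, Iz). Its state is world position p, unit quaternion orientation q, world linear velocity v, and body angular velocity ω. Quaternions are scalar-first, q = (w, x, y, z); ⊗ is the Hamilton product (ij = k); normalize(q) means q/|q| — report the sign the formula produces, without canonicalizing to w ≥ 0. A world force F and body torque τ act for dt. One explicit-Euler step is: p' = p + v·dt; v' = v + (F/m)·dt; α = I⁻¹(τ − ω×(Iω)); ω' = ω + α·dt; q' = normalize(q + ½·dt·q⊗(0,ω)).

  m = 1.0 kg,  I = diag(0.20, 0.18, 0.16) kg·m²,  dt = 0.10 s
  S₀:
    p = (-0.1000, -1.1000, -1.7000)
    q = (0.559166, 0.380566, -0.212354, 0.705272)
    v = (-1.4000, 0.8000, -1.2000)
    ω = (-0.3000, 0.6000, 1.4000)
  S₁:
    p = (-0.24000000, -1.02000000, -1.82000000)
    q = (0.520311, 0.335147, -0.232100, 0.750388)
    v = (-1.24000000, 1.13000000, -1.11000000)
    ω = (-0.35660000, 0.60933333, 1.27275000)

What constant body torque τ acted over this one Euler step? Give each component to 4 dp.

ω₁ − ω₀ = (-0.05660000, 0.00933333, -0.12725000)
ω₀×(Iω₀) = (-0.0168, -0.0168, 0.0036)
applied torque τ = (-0.1300, 0.0000, -0.2000)

τ = (-0.1300, 0.0000, -0.2000)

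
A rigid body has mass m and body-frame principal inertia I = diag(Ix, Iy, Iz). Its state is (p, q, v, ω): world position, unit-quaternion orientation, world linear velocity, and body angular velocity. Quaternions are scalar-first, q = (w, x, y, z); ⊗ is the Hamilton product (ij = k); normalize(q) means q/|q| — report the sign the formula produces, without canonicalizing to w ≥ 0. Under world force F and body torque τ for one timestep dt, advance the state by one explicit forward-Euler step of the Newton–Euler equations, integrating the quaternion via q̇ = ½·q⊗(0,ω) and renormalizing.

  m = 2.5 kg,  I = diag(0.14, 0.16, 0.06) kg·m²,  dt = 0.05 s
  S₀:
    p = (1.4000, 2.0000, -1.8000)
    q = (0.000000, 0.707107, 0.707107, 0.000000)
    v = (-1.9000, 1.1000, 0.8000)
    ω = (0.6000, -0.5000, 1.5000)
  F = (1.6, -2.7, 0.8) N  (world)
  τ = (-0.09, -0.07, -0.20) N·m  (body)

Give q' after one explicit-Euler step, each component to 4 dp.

q' = (-0.0018, 0.7330, 0.6800, -0.0194)

2q̇ = q⊗(0,ω) = (-0.0707107, 1.0606605, -1.0606605, -0.7778177)
q + ½dt·q⊗(0,ω), renormalized = (-0.0018, 0.7330, 0.6800, -0.0194)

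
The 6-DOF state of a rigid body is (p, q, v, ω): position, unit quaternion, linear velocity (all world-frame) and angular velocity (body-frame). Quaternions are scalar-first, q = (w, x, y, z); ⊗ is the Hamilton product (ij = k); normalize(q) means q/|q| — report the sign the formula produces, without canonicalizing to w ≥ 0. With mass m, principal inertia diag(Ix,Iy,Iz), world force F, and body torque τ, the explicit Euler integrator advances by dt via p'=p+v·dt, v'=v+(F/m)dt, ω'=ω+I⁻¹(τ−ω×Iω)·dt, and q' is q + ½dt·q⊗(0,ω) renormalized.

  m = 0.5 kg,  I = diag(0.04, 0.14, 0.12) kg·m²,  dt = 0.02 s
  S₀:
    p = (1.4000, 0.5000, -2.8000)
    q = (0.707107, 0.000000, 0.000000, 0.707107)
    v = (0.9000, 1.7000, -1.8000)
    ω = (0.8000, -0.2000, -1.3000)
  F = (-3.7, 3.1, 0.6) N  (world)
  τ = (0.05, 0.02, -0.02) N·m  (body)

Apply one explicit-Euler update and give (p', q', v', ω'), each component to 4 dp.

p' = (1.4180, 0.5340, -2.8360)
q' = (0.7162, 0.0071, 0.0042, 0.6978)
v' = (0.7520, 1.8240, -1.7760)
ω' = (0.8276, -0.2090, -1.3007)

gyro term ω×Iω = (-0.0052, 0.0832, -0.0160)
α = I⁻¹(τ − ω×Iω) = (1.3800, -0.4514, -0.0333)
new body rate ω' = (0.8276, -0.2090, -1.3007)
q⊗(0,ω) = (0.9192391, 0.7071070, 0.4242642, -0.9192391)
updated quaternion q' = (0.7162, 0.0071, 0.0042, 0.6978)
new position p' = (1.4180, 0.5340, -2.8360)
v + (F/m)dt = (0.7520, 1.8240, -1.7760)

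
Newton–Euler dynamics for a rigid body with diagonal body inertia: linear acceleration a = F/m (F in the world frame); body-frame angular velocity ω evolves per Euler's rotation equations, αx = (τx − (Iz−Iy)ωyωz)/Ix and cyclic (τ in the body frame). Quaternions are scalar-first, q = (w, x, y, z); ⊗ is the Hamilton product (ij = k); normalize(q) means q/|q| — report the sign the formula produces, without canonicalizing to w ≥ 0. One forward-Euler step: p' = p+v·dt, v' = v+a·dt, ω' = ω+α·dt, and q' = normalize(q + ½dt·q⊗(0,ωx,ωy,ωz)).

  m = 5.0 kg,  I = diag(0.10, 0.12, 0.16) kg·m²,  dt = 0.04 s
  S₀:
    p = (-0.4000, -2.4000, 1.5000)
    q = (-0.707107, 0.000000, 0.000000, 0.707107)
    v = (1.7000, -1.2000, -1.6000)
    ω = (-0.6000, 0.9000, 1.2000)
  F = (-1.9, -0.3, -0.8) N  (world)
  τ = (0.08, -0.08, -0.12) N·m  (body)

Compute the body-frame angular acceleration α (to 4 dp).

α = (0.3680, -1.0267, -0.6825)

ω×(Iω) gyroscopic = (0.0432, 0.0432, -0.0108)
(τ − ω×Iω)/I = (0.3680, -1.0267, -0.6825)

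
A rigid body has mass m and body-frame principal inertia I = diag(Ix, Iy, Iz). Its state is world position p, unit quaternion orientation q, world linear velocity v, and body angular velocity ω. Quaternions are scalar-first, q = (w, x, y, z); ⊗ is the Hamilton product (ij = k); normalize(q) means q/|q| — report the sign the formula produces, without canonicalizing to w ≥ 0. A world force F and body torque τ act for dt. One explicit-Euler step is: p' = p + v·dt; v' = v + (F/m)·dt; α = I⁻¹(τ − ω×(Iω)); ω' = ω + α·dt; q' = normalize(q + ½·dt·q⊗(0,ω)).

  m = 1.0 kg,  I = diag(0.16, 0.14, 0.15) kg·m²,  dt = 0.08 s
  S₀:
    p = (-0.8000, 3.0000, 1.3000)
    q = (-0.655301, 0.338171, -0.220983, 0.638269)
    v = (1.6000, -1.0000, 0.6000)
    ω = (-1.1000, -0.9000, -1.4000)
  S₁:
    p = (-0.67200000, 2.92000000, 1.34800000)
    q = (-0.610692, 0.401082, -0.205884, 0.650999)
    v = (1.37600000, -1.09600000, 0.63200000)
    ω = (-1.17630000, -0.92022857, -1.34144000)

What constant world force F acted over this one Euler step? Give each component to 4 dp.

F = (-2.8000, -1.2000, 0.4000)

velocity change Δv = (-0.22400000, -0.09600000, 0.03200000)
applied force F = (-2.8000, -1.2000, 0.4000)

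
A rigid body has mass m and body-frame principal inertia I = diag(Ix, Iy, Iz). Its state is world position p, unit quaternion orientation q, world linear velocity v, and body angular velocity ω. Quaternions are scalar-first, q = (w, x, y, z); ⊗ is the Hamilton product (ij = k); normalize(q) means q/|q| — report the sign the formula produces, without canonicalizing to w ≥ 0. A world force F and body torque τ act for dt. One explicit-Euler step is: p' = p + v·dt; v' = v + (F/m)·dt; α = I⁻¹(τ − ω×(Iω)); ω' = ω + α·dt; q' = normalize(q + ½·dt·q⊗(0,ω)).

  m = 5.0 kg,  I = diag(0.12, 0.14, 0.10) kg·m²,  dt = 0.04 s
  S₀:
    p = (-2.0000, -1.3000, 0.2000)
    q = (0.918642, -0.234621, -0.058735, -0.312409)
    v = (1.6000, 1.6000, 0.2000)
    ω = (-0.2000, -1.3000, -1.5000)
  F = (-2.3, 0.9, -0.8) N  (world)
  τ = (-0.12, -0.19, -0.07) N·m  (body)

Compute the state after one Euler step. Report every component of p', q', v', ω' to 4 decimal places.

a = F/m = (-0.4600, 0.1800, -0.1600)
p' = p + v·dt = (-1.9360, -1.2360, 0.2080)
v + (F/m)dt = (1.5816, 1.6072, 0.1936)
ω×(Iω) gyroscopic = (-0.0780, 0.0060, 0.0052)
(τ − ω×Iω)/I = (-0.3500, -1.4000, -0.7520)
new body rate ω' = (-0.2140, -1.3560, -1.5301)
Hamilton product q⊗(0,ω) = (-0.5918932, -0.5017576, -1.4836843, -1.0847027)
q + ½dt·q⊗(0,ω), renormalized = (0.9061, -0.2445, -0.0883, -0.3338)

p' = (-1.9360, -1.2360, 0.2080)
q' = (0.9061, -0.2445, -0.0883, -0.3338)
v' = (1.5816, 1.6072, 0.1936)
ω' = (-0.2140, -1.3560, -1.5301)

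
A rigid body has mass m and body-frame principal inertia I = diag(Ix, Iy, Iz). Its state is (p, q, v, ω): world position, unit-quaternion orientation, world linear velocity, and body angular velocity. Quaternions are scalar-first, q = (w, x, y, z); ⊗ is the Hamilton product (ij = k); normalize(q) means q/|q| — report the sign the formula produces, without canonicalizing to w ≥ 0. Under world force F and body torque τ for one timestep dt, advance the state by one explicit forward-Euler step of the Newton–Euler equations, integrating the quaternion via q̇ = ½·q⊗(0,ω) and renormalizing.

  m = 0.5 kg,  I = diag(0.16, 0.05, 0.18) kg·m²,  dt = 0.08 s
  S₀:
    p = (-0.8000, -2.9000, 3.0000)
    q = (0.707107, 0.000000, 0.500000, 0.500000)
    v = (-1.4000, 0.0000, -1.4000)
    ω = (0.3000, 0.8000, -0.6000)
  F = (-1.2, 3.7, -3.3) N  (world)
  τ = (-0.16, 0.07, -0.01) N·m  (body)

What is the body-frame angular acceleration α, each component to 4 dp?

α = (-0.6100, 1.3280, 0.0911)

gyro term ω×Iω = (-0.0624, 0.0036, -0.0264)
(τ − ω×Iω)/I = (-0.6100, 1.3280, 0.0911)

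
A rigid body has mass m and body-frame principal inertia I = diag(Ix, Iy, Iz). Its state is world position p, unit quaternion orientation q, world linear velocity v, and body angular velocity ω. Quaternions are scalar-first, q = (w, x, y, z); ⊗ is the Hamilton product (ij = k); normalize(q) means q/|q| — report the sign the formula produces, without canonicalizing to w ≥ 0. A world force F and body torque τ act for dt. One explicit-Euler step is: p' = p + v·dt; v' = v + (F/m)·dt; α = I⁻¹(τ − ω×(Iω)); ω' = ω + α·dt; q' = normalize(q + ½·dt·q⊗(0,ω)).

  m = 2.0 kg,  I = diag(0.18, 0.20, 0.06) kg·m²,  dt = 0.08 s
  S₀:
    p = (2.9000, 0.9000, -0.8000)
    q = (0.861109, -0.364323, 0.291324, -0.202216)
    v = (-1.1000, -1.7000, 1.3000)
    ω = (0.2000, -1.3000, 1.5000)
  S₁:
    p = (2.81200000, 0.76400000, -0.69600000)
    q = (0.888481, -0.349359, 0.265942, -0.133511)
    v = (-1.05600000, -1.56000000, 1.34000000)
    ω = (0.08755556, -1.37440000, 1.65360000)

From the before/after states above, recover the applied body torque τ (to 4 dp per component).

Δω = ω₁−ω₀ = (-0.11244444, -0.07440000, 0.15360000)
applied torque τ = (0.0200, -0.1500, 0.1100)

τ = (0.0200, -0.1500, 0.1100)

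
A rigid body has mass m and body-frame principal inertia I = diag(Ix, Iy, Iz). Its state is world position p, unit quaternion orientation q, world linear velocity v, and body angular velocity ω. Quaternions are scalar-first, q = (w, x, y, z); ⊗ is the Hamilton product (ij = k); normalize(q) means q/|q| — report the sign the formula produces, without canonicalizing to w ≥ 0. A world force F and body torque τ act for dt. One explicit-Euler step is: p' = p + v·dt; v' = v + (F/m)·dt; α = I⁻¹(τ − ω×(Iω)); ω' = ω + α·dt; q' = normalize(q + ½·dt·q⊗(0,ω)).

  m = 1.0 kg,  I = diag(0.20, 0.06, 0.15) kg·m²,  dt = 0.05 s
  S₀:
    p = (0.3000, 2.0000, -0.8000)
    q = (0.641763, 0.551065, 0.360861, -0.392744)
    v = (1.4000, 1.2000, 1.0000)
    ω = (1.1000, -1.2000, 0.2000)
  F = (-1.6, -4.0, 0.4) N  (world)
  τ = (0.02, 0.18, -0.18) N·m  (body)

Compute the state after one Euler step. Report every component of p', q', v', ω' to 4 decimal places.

p' = (0.3700, 2.0600, -0.7500)
q' = (0.6389, 0.5583, 0.3278, -0.4156)
v' = (1.3200, 1.0000, 1.0200)
ω' = (1.1104, -1.0592, 0.0784)

linear accel F/m = (-1.6000, -4.0000, 0.4000)
p + v·dt = (0.3700, 2.0600, -0.7500)
v + (F/m)dt = (1.3200, 1.0000, 1.0200)
precession coupling ω×(Iω) = (-0.0216, 0.0110, 0.1848)
(τ − ω×Iω)/I = (0.2080, 2.8167, -2.4320)
ω' = ω + α·dt = (1.1104, -1.0592, 0.0784)
Hamilton product q⊗(0,ω) = (-0.0945895, 0.3068187, -1.3123470, -0.9298725)
q + ½dt·q⊗(0,ω), renormalized = (0.6389, 0.5583, 0.3278, -0.4156)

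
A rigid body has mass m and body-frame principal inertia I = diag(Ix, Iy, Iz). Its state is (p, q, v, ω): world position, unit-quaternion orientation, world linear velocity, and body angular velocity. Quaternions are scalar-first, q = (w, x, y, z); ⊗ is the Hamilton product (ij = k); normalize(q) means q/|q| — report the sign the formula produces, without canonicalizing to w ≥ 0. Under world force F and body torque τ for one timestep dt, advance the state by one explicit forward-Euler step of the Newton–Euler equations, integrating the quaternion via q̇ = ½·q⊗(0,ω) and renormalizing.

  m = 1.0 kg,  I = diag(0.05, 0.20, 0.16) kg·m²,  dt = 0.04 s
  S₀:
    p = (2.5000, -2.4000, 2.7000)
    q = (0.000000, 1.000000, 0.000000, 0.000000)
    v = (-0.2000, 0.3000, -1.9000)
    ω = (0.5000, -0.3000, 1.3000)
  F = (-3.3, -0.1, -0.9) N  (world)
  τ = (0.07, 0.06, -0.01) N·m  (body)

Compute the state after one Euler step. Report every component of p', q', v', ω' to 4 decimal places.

p + v·dt = (2.4920, -2.3880, 2.6240)
v + (F/m)dt = (-0.3320, 0.2960, -1.9360)
precession coupling ω×(Iω) = (0.0156, -0.0715, -0.0225)
(τ − ω×Iω)/I = (1.0880, 0.6575, 0.0781)
ω + α·dt = (0.5435, -0.2737, 1.3031)
Hamilton product q⊗(0,ω) = (-0.5000000, 0.0000000, -1.3000000, -0.3000000)
q + ½dt·q⊗(0,ω), renormalized = (-0.0100, 0.9996, -0.0260, -0.0060)

p' = (2.4920, -2.3880, 2.6240)
q' = (-0.0100, 0.9996, -0.0260, -0.0060)
v' = (-0.3320, 0.2960, -1.9360)
ω' = (0.5435, -0.2737, 1.3031)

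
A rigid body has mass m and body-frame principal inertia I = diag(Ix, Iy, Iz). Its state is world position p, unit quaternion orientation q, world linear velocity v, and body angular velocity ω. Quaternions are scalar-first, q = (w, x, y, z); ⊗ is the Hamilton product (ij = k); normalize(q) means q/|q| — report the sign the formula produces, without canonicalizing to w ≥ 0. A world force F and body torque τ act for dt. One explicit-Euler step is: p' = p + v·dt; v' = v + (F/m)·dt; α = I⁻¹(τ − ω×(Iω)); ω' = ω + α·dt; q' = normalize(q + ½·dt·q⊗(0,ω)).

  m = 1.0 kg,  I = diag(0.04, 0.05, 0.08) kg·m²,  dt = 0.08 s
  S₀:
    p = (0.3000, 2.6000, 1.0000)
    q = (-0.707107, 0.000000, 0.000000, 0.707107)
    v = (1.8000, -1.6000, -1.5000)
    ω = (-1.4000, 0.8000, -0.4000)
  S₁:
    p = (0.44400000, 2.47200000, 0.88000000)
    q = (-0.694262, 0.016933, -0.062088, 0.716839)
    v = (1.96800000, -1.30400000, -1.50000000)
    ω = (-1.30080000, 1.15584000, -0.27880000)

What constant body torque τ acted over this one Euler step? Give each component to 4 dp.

τ = (0.0400, 0.2000, 0.1100)

rate change Δω = (0.09920000, 0.35584000, 0.12120000)
ω₀×(Iω₀) = (-0.0096, -0.0224, -0.0112)
I·α + gyro = (0.0400, 0.2000, 0.1100)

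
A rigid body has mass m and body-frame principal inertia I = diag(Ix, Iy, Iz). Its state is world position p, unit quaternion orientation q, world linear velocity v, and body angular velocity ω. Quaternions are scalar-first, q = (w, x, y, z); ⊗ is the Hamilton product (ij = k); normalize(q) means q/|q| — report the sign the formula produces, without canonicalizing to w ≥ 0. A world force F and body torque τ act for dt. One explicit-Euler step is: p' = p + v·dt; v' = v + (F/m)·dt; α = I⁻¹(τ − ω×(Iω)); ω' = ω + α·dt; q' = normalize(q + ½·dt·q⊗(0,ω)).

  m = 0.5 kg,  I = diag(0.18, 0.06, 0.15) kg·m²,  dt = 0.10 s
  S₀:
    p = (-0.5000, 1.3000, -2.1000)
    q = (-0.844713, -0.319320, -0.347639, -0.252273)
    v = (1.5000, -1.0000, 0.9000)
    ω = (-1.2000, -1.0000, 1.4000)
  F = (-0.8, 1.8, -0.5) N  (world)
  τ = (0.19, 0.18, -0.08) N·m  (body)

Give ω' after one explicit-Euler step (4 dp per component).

ω' = (-1.0244, -0.6160, 1.4427)

(τ − ω×Iω)/I = (1.7556, 3.8400, 0.4267)
new body rate ω' = (-1.0244, -0.6160, 1.4427)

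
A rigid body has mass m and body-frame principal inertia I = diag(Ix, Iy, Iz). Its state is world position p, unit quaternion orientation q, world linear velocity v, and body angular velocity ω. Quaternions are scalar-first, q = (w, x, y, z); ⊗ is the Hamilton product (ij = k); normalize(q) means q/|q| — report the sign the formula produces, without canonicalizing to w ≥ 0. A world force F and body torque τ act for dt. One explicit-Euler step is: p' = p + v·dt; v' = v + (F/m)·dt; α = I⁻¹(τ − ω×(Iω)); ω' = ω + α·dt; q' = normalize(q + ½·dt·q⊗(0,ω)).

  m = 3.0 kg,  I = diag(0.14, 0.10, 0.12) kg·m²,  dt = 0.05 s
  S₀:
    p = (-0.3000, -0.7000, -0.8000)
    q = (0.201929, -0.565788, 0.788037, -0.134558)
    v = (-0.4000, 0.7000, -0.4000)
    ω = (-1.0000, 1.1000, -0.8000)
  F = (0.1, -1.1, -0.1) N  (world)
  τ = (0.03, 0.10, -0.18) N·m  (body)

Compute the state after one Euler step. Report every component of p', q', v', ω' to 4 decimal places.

a = (0.0333, -0.3667, -0.0333)
p' = p + v·dt = (-0.3200, -0.6650, -0.8200)
new velocity v' = (-0.3983, 0.6817, -0.4017)
ω×(Iω) gyroscopic = (-0.0176, 0.0160, 0.0440)
α = I⁻¹(τ − ω×Iω) = (0.3400, 0.8400, -1.8667)
ω + α·dt = (-0.9830, 1.1420, -0.8933)
2q̇ = q⊗(0,ω) = (-1.5402751, -0.6843448, -0.0959505, 0.0041270)
updated quaternion q' = (0.1633, -0.5824, 0.7849, -0.1343)

p' = (-0.3200, -0.6650, -0.8200)
q' = (0.1633, -0.5824, 0.7849, -0.1343)
v' = (-0.3983, 0.6817, -0.4017)
ω' = (-0.9830, 1.1420, -0.8933)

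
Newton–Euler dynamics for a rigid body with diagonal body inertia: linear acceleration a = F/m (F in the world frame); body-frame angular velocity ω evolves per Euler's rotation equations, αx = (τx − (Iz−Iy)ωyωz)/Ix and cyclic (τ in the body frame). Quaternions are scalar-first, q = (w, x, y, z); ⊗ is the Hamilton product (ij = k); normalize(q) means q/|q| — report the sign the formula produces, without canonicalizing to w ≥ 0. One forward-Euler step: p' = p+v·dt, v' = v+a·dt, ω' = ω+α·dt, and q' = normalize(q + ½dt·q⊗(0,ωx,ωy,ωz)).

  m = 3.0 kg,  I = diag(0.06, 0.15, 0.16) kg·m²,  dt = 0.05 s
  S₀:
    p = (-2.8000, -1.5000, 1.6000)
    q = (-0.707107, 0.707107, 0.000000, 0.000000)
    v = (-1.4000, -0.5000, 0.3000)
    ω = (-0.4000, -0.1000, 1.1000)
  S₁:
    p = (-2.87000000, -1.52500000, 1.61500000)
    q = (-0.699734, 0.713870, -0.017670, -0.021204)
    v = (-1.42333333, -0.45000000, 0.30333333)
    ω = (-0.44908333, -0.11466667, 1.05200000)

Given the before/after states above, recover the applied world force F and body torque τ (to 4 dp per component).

F = (-1.4000, 3.0000, 0.2000)
τ = (-0.0600, 0.0000, -0.1500)

velocity change Δv = (-0.02333333, 0.05000000, 0.00333333)
F = m·Δv/dt = (-1.4000, 3.0000, 0.2000)
Δω = ω₁−ω₀ = (-0.04908333, -0.01466667, -0.04800000)
applied torque τ = (-0.0600, 0.0000, -0.1500)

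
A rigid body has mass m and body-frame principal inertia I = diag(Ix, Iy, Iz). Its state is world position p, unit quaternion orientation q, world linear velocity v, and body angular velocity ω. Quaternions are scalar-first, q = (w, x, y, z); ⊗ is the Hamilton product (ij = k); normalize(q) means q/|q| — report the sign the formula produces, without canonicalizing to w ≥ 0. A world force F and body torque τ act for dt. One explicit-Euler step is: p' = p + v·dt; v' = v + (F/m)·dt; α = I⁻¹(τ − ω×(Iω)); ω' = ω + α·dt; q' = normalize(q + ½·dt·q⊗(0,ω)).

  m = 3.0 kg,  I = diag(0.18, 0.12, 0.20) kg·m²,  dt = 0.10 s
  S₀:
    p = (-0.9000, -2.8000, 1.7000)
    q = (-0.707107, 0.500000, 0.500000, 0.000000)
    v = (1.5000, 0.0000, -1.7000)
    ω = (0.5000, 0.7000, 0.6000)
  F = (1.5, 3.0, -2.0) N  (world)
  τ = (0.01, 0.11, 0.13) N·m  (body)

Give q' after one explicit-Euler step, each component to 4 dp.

q' = (-0.7361, 0.4966, 0.4596, -0.0162)

q⊗(0,ω) = (-0.6000000, -0.0535535, -0.7949749, -0.3242642)
updated quaternion q' = (-0.7361, 0.4966, 0.4596, -0.0162)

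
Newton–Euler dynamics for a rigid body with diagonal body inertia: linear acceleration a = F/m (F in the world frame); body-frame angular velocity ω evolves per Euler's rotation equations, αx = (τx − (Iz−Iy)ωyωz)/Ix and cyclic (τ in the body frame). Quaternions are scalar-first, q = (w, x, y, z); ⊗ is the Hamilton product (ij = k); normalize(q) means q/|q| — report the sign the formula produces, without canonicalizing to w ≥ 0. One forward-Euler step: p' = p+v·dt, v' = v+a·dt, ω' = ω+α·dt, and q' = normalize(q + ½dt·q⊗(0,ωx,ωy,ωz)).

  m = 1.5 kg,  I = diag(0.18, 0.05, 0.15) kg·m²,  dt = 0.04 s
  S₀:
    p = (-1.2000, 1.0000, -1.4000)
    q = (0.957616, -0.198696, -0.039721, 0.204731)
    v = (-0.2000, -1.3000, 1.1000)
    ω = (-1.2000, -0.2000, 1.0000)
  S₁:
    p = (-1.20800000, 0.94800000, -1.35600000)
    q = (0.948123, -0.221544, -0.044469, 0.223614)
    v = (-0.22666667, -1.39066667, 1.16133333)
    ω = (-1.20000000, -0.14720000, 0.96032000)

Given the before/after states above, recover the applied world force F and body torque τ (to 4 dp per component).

Δv = v₁−v₀ = (-0.02666667, -0.09066667, 0.06133333)
F = m·Δv/dt = (-1.0000, -3.4000, 2.3000)
Δω = ω₁−ω₀ = (0.00000000, 0.05280000, -0.03968000)
precession coupling = (-0.0200, -0.0360, -0.0312)
applied torque τ = (-0.0200, 0.0300, -0.1800)

F = (-1.0000, -3.4000, 2.3000)
τ = (-0.0200, 0.0300, -0.1800)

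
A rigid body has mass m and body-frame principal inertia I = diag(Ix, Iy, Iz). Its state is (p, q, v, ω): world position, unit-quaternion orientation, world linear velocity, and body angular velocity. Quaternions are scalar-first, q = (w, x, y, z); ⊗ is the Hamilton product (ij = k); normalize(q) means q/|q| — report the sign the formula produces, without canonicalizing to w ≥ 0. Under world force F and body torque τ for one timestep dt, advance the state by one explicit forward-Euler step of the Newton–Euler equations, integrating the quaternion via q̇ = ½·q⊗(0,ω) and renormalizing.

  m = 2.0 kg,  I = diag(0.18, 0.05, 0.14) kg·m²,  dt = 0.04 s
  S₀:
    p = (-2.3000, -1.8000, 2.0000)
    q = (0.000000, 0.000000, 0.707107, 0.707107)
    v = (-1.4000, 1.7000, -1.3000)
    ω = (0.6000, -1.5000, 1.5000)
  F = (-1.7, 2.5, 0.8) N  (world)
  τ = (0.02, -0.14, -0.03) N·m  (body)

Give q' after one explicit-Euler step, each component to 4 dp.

q' = (0.0000, 0.0424, 0.7149, 0.6979)

q⊗(0,ω) = (0.0000000, 2.1213210, 0.4242642, -0.4242642)
q + ½dt·q⊗(0,ω), renormalized = (0.0000, 0.0424, 0.7149, 0.6979)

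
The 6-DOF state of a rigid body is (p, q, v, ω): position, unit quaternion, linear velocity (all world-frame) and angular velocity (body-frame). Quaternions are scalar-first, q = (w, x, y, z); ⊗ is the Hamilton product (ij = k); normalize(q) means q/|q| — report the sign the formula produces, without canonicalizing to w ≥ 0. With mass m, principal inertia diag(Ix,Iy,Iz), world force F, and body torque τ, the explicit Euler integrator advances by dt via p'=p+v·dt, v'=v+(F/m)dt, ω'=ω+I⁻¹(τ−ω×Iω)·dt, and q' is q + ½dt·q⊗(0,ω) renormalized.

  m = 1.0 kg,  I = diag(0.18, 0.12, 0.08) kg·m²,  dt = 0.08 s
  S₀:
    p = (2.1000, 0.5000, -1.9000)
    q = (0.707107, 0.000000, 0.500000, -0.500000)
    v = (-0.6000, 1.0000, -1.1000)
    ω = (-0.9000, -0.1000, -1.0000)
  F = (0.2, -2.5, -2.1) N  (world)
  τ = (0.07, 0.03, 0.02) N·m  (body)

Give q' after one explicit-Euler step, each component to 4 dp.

2q̇ = q⊗(0,ω) = (-0.4500000, -1.1863963, 0.3792893, -0.2571070)
q + ½dt·q⊗(0,ω), renormalized = (0.6881, -0.0474, 0.5144, -0.5095)

q' = (0.6881, -0.0474, 0.5144, -0.5095)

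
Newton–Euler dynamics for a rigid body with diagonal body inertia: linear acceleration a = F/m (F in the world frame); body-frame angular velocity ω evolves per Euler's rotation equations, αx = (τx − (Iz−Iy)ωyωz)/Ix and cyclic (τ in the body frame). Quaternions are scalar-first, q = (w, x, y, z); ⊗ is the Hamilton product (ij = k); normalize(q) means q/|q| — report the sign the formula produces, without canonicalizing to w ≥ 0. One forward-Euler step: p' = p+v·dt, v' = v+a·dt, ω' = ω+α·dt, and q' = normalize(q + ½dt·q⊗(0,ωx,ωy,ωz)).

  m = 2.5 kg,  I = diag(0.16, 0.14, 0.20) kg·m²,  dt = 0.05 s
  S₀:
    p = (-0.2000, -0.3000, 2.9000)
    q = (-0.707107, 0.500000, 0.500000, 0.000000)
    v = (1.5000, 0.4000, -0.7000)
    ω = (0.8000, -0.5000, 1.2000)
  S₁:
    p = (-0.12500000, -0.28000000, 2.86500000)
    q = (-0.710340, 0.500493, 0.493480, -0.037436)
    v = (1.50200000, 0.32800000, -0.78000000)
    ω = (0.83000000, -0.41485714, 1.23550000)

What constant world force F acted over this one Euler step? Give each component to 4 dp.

F = (0.1000, -3.6000, -4.0000)

velocity change Δv = (0.00200000, -0.07200000, -0.08000000)
applied force F = (0.1000, -3.6000, -4.0000)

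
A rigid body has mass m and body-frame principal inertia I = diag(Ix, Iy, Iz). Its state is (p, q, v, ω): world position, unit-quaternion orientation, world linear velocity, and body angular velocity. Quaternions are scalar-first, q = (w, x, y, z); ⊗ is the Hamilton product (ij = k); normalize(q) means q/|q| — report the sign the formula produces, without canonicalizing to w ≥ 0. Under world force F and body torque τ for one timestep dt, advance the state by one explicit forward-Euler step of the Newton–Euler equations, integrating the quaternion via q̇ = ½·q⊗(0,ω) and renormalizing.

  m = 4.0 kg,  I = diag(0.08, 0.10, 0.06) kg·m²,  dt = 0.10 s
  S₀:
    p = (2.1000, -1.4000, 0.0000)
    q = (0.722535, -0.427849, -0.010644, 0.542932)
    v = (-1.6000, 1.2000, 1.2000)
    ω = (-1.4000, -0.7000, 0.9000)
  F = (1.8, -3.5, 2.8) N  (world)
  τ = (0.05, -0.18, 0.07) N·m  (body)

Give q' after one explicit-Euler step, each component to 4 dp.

Hamilton product q⊗(0,ω) = (-1.0950782, -0.6410762, -0.8808152, 0.9348742)
q' = normalize(q + ½dt·q⊗(0,ω)) = (0.6651, -0.4580, -0.0545, 0.5873)

q' = (0.6651, -0.4580, -0.0545, 0.5873)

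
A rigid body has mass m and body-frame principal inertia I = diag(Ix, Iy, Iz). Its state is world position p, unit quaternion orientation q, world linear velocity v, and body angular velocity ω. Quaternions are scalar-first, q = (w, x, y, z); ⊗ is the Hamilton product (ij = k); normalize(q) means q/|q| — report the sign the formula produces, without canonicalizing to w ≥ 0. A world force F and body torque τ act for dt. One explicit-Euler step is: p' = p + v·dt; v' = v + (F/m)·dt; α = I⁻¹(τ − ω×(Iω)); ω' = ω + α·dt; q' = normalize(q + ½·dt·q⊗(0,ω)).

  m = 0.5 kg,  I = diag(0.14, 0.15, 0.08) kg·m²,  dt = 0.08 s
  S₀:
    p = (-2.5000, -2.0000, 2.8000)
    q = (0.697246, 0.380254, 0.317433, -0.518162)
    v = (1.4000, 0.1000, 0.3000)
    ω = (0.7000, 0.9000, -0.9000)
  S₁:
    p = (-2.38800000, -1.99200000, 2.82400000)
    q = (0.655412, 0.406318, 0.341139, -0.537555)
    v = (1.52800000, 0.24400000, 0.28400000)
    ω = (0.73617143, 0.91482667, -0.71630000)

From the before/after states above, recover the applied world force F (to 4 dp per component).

F = (0.8000, 0.9000, -0.1000)

velocity change Δv = (0.12800000, 0.14400000, -0.01600000)
applied force F = (0.8000, 0.9000, -0.1000)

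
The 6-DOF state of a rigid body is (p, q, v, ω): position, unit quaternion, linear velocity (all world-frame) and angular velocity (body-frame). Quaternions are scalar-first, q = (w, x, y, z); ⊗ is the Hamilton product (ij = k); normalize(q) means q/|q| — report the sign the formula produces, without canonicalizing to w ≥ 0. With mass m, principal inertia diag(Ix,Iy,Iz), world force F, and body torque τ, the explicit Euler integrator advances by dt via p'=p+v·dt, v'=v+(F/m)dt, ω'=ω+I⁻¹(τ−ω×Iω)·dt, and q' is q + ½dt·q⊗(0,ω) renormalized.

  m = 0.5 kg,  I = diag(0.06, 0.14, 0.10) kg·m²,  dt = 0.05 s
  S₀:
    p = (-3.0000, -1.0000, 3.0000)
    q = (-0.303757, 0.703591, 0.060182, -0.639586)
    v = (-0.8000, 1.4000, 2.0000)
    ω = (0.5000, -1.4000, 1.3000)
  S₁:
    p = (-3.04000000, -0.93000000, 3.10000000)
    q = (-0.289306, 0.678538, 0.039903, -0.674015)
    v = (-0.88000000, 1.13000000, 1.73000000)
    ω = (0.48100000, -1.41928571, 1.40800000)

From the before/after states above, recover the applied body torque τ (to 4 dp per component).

ω₁ − ω₀ = (-0.01900000, -0.01928571, 0.10800000)
ω₀×(Iω₀) = (0.0728, -0.0260, -0.0560)
τ = I·(Δω/dt) + ω₀×(Iω₀) = (0.0500, -0.0800, 0.1600)

τ = (0.0500, -0.0800, 0.1600)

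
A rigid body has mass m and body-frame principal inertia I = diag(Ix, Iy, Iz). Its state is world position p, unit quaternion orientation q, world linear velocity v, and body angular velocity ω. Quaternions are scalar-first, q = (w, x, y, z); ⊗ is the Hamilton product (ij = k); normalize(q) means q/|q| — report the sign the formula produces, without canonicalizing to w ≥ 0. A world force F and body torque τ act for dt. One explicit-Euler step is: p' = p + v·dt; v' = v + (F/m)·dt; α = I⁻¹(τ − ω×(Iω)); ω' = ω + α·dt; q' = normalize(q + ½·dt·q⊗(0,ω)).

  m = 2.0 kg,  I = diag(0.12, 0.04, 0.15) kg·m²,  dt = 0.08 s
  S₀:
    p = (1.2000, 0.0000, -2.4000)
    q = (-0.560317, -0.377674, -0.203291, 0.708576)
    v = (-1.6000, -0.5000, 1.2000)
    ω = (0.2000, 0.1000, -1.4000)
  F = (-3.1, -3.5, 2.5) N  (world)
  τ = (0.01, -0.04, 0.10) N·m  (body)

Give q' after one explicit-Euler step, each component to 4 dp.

q⊗(0,ω) = (1.0878703, 0.1016864, -0.4430601, 0.7873346)
updated quaternion q' = (-0.5160, -0.3730, -0.2207, 0.7389)

q' = (-0.5160, -0.3730, -0.2207, 0.7389)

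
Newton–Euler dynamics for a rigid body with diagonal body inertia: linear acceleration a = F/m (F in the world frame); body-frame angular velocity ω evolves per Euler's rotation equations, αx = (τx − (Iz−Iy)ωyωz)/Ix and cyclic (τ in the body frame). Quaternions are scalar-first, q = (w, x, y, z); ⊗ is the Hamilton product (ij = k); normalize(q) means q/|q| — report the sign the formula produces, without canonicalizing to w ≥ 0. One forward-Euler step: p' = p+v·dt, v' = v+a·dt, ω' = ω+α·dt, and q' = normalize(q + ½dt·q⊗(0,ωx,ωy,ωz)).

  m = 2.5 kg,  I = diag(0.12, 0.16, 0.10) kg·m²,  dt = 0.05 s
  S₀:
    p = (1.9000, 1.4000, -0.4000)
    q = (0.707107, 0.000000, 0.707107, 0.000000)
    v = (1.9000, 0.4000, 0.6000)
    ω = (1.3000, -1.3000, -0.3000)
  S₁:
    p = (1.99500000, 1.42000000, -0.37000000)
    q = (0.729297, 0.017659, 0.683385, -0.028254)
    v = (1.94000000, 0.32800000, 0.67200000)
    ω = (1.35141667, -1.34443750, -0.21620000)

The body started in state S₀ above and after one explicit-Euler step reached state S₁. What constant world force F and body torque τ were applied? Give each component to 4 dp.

v₁ − v₀ = (0.04000000, -0.07200000, 0.07200000)
m·(v₁−v₀)/dt = (2.0000, -3.6000, 3.6000)
Δω = ω₁−ω₀ = (0.05141667, -0.04443750, 0.08380000)
I·α + gyro = (0.1000, -0.1500, 0.1000)

F = (2.0000, -3.6000, 3.6000)
τ = (0.1000, -0.1500, 0.1000)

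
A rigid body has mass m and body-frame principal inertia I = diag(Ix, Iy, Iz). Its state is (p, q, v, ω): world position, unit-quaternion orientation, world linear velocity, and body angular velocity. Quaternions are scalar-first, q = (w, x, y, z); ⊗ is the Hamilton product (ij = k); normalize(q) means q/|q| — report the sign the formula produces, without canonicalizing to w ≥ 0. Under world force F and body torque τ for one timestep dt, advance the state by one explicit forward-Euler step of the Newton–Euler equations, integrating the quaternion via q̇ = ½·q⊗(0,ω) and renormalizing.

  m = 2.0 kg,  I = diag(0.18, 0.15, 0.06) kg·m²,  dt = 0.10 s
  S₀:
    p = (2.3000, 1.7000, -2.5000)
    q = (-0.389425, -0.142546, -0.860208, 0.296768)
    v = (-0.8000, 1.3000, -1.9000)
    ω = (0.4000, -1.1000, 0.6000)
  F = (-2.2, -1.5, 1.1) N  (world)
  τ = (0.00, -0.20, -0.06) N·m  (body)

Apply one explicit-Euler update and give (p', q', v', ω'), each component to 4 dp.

p + v·dt = (2.2200, 1.8300, -2.6900)
v + (F/m)dt = (-0.9100, 1.2250, -1.8450)
α = I⁻¹(τ − ω×Iω) = (-0.3300, -1.5253, -1.2200)
ω' = ω + α·dt = (0.3670, -1.2525, 0.4780)
2q̇ = q⊗(0,ω) = (-1.0672712, -0.3454500, 0.6326023, 0.2672288)
q' = normalize(q + ½dt·q⊗(0,ω)) = (-0.4418, -0.1595, -0.8268, 0.3095)

p' = (2.2200, 1.8300, -2.6900)
q' = (-0.4418, -0.1595, -0.8268, 0.3095)
v' = (-0.9100, 1.2250, -1.8450)
ω' = (0.3670, -1.2525, 0.4780)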